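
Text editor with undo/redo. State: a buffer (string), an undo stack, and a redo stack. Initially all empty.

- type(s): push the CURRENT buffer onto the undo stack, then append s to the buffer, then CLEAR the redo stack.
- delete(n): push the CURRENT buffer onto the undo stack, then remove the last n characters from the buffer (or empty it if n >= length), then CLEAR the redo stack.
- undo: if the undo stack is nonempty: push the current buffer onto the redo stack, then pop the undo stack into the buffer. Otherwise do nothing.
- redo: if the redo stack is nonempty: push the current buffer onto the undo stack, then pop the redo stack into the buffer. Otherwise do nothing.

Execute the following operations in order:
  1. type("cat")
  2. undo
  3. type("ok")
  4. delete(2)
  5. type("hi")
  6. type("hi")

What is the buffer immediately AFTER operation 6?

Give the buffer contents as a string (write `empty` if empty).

Answer: hihi

Derivation:
After op 1 (type): buf='cat' undo_depth=1 redo_depth=0
After op 2 (undo): buf='(empty)' undo_depth=0 redo_depth=1
After op 3 (type): buf='ok' undo_depth=1 redo_depth=0
After op 4 (delete): buf='(empty)' undo_depth=2 redo_depth=0
After op 5 (type): buf='hi' undo_depth=3 redo_depth=0
After op 6 (type): buf='hihi' undo_depth=4 redo_depth=0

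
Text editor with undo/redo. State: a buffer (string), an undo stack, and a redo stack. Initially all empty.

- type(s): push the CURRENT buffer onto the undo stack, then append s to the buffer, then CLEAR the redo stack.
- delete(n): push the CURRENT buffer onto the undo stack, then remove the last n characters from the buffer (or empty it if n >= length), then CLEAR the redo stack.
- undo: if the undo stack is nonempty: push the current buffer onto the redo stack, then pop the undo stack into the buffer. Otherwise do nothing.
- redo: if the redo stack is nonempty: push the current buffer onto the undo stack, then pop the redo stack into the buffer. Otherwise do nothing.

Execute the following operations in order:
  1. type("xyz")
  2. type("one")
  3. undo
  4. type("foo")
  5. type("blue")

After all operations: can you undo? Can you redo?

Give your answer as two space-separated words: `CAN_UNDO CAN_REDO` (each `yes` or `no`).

After op 1 (type): buf='xyz' undo_depth=1 redo_depth=0
After op 2 (type): buf='xyzone' undo_depth=2 redo_depth=0
After op 3 (undo): buf='xyz' undo_depth=1 redo_depth=1
After op 4 (type): buf='xyzfoo' undo_depth=2 redo_depth=0
After op 5 (type): buf='xyzfooblue' undo_depth=3 redo_depth=0

Answer: yes no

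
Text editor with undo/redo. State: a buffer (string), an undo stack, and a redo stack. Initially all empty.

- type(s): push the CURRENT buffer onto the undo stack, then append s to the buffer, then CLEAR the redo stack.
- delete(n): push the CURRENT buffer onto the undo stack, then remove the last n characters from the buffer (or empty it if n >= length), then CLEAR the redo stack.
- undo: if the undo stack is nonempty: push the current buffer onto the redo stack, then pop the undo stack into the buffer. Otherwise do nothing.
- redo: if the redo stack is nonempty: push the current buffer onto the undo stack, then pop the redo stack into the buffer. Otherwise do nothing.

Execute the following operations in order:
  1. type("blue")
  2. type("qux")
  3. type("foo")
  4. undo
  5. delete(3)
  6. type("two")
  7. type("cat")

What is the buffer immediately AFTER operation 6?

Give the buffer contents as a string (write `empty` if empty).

Answer: bluetwo

Derivation:
After op 1 (type): buf='blue' undo_depth=1 redo_depth=0
After op 2 (type): buf='bluequx' undo_depth=2 redo_depth=0
After op 3 (type): buf='bluequxfoo' undo_depth=3 redo_depth=0
After op 4 (undo): buf='bluequx' undo_depth=2 redo_depth=1
After op 5 (delete): buf='blue' undo_depth=3 redo_depth=0
After op 6 (type): buf='bluetwo' undo_depth=4 redo_depth=0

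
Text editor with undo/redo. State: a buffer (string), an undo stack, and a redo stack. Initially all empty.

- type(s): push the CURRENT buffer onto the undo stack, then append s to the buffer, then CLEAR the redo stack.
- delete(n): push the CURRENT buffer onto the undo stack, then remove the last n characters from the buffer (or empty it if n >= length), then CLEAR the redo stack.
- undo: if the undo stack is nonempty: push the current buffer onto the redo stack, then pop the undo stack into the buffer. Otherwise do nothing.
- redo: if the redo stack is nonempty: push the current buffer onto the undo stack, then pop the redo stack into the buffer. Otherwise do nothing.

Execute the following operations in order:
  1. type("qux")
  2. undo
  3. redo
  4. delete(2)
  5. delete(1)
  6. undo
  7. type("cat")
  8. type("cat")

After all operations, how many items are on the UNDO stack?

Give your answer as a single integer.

Answer: 4

Derivation:
After op 1 (type): buf='qux' undo_depth=1 redo_depth=0
After op 2 (undo): buf='(empty)' undo_depth=0 redo_depth=1
After op 3 (redo): buf='qux' undo_depth=1 redo_depth=0
After op 4 (delete): buf='q' undo_depth=2 redo_depth=0
After op 5 (delete): buf='(empty)' undo_depth=3 redo_depth=0
After op 6 (undo): buf='q' undo_depth=2 redo_depth=1
After op 7 (type): buf='qcat' undo_depth=3 redo_depth=0
After op 8 (type): buf='qcatcat' undo_depth=4 redo_depth=0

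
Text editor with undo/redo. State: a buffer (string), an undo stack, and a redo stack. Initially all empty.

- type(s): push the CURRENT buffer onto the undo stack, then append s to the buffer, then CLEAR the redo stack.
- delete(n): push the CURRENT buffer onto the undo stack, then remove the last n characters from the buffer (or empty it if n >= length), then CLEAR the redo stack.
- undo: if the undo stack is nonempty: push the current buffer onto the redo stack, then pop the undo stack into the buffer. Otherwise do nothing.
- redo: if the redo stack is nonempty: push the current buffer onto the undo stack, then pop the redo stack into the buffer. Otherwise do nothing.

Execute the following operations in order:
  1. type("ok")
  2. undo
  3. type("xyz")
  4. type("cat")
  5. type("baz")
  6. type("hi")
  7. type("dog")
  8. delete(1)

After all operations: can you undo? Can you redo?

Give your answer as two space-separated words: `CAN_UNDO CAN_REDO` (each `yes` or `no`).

After op 1 (type): buf='ok' undo_depth=1 redo_depth=0
After op 2 (undo): buf='(empty)' undo_depth=0 redo_depth=1
After op 3 (type): buf='xyz' undo_depth=1 redo_depth=0
After op 4 (type): buf='xyzcat' undo_depth=2 redo_depth=0
After op 5 (type): buf='xyzcatbaz' undo_depth=3 redo_depth=0
After op 6 (type): buf='xyzcatbazhi' undo_depth=4 redo_depth=0
After op 7 (type): buf='xyzcatbazhidog' undo_depth=5 redo_depth=0
After op 8 (delete): buf='xyzcatbazhido' undo_depth=6 redo_depth=0

Answer: yes no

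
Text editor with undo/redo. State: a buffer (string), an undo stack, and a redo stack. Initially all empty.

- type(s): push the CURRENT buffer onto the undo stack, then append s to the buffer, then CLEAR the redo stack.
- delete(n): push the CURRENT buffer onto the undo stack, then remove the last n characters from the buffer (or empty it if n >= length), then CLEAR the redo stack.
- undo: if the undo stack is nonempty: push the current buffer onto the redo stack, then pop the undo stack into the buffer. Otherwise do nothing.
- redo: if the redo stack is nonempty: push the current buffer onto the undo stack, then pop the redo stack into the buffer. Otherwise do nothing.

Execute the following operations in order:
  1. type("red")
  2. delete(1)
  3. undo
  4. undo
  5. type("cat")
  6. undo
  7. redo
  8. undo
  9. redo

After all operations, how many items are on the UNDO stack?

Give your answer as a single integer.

Answer: 1

Derivation:
After op 1 (type): buf='red' undo_depth=1 redo_depth=0
After op 2 (delete): buf='re' undo_depth=2 redo_depth=0
After op 3 (undo): buf='red' undo_depth=1 redo_depth=1
After op 4 (undo): buf='(empty)' undo_depth=0 redo_depth=2
After op 5 (type): buf='cat' undo_depth=1 redo_depth=0
After op 6 (undo): buf='(empty)' undo_depth=0 redo_depth=1
After op 7 (redo): buf='cat' undo_depth=1 redo_depth=0
After op 8 (undo): buf='(empty)' undo_depth=0 redo_depth=1
After op 9 (redo): buf='cat' undo_depth=1 redo_depth=0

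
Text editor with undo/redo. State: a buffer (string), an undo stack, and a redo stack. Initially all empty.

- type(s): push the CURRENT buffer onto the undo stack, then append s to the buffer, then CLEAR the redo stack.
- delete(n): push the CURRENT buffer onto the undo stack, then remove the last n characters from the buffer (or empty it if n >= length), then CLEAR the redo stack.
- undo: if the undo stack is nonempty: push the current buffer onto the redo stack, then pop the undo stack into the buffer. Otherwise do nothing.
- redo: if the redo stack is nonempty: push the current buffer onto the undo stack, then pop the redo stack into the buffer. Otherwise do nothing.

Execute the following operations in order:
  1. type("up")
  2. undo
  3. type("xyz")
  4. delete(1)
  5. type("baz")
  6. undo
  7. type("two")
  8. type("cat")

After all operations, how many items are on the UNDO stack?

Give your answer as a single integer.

Answer: 4

Derivation:
After op 1 (type): buf='up' undo_depth=1 redo_depth=0
After op 2 (undo): buf='(empty)' undo_depth=0 redo_depth=1
After op 3 (type): buf='xyz' undo_depth=1 redo_depth=0
After op 4 (delete): buf='xy' undo_depth=2 redo_depth=0
After op 5 (type): buf='xybaz' undo_depth=3 redo_depth=0
After op 6 (undo): buf='xy' undo_depth=2 redo_depth=1
After op 7 (type): buf='xytwo' undo_depth=3 redo_depth=0
After op 8 (type): buf='xytwocat' undo_depth=4 redo_depth=0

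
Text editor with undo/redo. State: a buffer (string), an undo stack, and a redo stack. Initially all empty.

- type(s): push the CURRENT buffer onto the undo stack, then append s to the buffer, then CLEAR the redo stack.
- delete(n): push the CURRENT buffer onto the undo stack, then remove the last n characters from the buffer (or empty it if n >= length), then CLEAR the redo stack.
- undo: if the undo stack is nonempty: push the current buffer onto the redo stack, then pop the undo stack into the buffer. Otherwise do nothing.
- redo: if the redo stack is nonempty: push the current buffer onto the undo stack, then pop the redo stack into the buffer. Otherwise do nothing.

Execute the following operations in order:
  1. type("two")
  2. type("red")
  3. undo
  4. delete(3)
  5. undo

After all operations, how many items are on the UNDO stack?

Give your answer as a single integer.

After op 1 (type): buf='two' undo_depth=1 redo_depth=0
After op 2 (type): buf='twored' undo_depth=2 redo_depth=0
After op 3 (undo): buf='two' undo_depth=1 redo_depth=1
After op 4 (delete): buf='(empty)' undo_depth=2 redo_depth=0
After op 5 (undo): buf='two' undo_depth=1 redo_depth=1

Answer: 1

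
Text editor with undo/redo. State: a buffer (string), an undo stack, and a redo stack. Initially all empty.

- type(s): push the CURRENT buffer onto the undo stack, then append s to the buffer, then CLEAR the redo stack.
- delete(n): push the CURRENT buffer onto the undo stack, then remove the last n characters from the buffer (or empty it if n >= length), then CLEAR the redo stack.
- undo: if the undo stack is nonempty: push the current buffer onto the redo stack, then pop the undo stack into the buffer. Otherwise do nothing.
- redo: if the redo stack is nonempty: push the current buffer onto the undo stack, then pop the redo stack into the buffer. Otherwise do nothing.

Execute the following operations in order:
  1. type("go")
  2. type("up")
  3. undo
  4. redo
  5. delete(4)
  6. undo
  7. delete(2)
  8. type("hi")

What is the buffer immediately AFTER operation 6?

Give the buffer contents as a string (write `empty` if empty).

After op 1 (type): buf='go' undo_depth=1 redo_depth=0
After op 2 (type): buf='goup' undo_depth=2 redo_depth=0
After op 3 (undo): buf='go' undo_depth=1 redo_depth=1
After op 4 (redo): buf='goup' undo_depth=2 redo_depth=0
After op 5 (delete): buf='(empty)' undo_depth=3 redo_depth=0
After op 6 (undo): buf='goup' undo_depth=2 redo_depth=1

Answer: goup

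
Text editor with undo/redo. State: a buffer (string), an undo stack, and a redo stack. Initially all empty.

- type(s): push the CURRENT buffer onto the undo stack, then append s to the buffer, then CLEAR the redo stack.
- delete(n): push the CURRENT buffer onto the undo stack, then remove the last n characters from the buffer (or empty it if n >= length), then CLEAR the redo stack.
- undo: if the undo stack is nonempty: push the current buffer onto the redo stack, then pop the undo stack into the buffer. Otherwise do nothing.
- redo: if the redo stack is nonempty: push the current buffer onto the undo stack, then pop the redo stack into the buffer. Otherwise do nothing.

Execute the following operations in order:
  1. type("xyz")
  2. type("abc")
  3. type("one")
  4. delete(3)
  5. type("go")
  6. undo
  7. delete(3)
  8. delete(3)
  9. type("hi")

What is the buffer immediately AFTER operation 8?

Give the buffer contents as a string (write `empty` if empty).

Answer: empty

Derivation:
After op 1 (type): buf='xyz' undo_depth=1 redo_depth=0
After op 2 (type): buf='xyzabc' undo_depth=2 redo_depth=0
After op 3 (type): buf='xyzabcone' undo_depth=3 redo_depth=0
After op 4 (delete): buf='xyzabc' undo_depth=4 redo_depth=0
After op 5 (type): buf='xyzabcgo' undo_depth=5 redo_depth=0
After op 6 (undo): buf='xyzabc' undo_depth=4 redo_depth=1
After op 7 (delete): buf='xyz' undo_depth=5 redo_depth=0
After op 8 (delete): buf='(empty)' undo_depth=6 redo_depth=0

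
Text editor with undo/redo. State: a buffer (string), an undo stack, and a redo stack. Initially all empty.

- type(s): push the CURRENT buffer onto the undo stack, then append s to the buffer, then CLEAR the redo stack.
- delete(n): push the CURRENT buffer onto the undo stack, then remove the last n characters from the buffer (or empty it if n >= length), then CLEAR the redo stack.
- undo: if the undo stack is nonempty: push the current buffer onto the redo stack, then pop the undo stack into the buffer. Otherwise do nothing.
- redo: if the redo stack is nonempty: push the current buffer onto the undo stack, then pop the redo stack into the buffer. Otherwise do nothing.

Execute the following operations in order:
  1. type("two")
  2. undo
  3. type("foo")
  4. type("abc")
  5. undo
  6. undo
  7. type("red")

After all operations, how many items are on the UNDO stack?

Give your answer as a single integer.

Answer: 1

Derivation:
After op 1 (type): buf='two' undo_depth=1 redo_depth=0
After op 2 (undo): buf='(empty)' undo_depth=0 redo_depth=1
After op 3 (type): buf='foo' undo_depth=1 redo_depth=0
After op 4 (type): buf='fooabc' undo_depth=2 redo_depth=0
After op 5 (undo): buf='foo' undo_depth=1 redo_depth=1
After op 6 (undo): buf='(empty)' undo_depth=0 redo_depth=2
After op 7 (type): buf='red' undo_depth=1 redo_depth=0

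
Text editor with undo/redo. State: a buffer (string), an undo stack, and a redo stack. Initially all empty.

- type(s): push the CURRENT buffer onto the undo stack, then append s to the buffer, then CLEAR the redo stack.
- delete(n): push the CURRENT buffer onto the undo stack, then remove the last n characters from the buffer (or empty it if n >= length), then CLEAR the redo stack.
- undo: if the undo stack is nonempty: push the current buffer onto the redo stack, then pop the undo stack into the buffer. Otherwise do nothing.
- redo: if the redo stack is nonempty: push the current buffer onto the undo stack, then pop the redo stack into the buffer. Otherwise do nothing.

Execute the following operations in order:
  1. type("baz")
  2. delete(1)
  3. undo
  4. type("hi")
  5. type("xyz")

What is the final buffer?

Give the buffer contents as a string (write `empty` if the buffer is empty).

Answer: bazhixyz

Derivation:
After op 1 (type): buf='baz' undo_depth=1 redo_depth=0
After op 2 (delete): buf='ba' undo_depth=2 redo_depth=0
After op 3 (undo): buf='baz' undo_depth=1 redo_depth=1
After op 4 (type): buf='bazhi' undo_depth=2 redo_depth=0
After op 5 (type): buf='bazhixyz' undo_depth=3 redo_depth=0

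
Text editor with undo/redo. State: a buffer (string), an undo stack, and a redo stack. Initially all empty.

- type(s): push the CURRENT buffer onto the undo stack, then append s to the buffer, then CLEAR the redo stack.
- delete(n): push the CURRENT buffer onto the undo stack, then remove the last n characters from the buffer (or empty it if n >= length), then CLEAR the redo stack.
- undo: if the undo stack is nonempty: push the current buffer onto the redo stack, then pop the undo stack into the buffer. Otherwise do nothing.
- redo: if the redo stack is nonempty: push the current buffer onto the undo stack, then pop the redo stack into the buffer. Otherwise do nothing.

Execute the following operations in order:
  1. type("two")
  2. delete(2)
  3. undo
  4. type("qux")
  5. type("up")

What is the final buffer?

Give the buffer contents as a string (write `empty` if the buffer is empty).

After op 1 (type): buf='two' undo_depth=1 redo_depth=0
After op 2 (delete): buf='t' undo_depth=2 redo_depth=0
After op 3 (undo): buf='two' undo_depth=1 redo_depth=1
After op 4 (type): buf='twoqux' undo_depth=2 redo_depth=0
After op 5 (type): buf='twoquxup' undo_depth=3 redo_depth=0

Answer: twoquxup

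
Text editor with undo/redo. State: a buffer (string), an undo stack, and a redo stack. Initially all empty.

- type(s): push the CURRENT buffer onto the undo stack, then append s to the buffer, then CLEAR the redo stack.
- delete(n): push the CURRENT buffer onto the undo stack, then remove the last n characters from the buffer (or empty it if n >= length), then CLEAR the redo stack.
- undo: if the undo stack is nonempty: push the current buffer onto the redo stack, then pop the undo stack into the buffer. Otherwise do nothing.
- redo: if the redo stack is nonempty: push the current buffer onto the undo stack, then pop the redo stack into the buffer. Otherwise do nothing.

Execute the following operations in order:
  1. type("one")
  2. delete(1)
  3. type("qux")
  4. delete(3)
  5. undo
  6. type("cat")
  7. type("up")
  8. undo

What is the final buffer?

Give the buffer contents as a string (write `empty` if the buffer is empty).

Answer: onquxcat

Derivation:
After op 1 (type): buf='one' undo_depth=1 redo_depth=0
After op 2 (delete): buf='on' undo_depth=2 redo_depth=0
After op 3 (type): buf='onqux' undo_depth=3 redo_depth=0
After op 4 (delete): buf='on' undo_depth=4 redo_depth=0
After op 5 (undo): buf='onqux' undo_depth=3 redo_depth=1
After op 6 (type): buf='onquxcat' undo_depth=4 redo_depth=0
After op 7 (type): buf='onquxcatup' undo_depth=5 redo_depth=0
After op 8 (undo): buf='onquxcat' undo_depth=4 redo_depth=1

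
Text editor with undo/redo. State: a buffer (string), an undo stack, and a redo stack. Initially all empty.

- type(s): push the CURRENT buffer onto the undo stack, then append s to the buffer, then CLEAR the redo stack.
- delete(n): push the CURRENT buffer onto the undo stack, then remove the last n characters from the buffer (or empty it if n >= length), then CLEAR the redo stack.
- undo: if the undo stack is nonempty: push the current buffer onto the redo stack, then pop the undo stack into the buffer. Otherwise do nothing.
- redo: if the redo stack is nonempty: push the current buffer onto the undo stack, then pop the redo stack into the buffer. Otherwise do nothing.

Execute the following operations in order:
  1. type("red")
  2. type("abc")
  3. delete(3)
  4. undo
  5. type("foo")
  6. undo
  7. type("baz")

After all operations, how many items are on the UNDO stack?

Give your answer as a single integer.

After op 1 (type): buf='red' undo_depth=1 redo_depth=0
After op 2 (type): buf='redabc' undo_depth=2 redo_depth=0
After op 3 (delete): buf='red' undo_depth=3 redo_depth=0
After op 4 (undo): buf='redabc' undo_depth=2 redo_depth=1
After op 5 (type): buf='redabcfoo' undo_depth=3 redo_depth=0
After op 6 (undo): buf='redabc' undo_depth=2 redo_depth=1
After op 7 (type): buf='redabcbaz' undo_depth=3 redo_depth=0

Answer: 3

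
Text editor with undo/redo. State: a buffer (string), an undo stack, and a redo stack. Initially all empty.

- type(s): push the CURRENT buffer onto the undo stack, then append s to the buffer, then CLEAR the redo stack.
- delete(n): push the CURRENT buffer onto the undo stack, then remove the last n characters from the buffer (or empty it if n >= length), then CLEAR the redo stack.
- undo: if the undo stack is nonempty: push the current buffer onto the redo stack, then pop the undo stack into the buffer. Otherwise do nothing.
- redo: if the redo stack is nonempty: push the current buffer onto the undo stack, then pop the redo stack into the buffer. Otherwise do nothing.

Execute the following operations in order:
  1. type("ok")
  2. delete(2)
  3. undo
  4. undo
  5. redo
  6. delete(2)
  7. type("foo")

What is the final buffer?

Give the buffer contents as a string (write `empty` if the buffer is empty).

Answer: foo

Derivation:
After op 1 (type): buf='ok' undo_depth=1 redo_depth=0
After op 2 (delete): buf='(empty)' undo_depth=2 redo_depth=0
After op 3 (undo): buf='ok' undo_depth=1 redo_depth=1
After op 4 (undo): buf='(empty)' undo_depth=0 redo_depth=2
After op 5 (redo): buf='ok' undo_depth=1 redo_depth=1
After op 6 (delete): buf='(empty)' undo_depth=2 redo_depth=0
After op 7 (type): buf='foo' undo_depth=3 redo_depth=0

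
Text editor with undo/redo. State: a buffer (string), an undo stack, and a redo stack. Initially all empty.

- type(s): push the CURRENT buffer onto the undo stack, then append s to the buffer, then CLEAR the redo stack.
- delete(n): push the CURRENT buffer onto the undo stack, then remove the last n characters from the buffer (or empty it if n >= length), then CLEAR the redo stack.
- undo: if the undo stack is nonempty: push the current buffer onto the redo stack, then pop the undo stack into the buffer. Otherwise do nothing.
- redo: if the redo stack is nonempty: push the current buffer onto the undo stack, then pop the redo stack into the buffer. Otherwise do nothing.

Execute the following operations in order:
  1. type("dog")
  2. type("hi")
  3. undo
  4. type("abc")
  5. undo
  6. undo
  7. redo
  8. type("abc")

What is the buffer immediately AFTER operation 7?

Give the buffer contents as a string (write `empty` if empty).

After op 1 (type): buf='dog' undo_depth=1 redo_depth=0
After op 2 (type): buf='doghi' undo_depth=2 redo_depth=0
After op 3 (undo): buf='dog' undo_depth=1 redo_depth=1
After op 4 (type): buf='dogabc' undo_depth=2 redo_depth=0
After op 5 (undo): buf='dog' undo_depth=1 redo_depth=1
After op 6 (undo): buf='(empty)' undo_depth=0 redo_depth=2
After op 7 (redo): buf='dog' undo_depth=1 redo_depth=1

Answer: dog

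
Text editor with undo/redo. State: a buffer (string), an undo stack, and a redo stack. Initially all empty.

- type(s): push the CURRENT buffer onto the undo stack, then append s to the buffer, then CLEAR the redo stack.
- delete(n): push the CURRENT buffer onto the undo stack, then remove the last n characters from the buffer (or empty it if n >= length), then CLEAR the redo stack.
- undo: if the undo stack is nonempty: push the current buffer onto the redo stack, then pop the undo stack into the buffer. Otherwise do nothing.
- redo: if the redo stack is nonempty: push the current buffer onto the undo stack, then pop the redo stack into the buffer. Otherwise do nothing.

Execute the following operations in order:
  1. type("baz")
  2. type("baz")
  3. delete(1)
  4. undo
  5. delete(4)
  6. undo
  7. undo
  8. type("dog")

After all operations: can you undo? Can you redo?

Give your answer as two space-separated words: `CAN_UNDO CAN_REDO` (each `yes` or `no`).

After op 1 (type): buf='baz' undo_depth=1 redo_depth=0
After op 2 (type): buf='bazbaz' undo_depth=2 redo_depth=0
After op 3 (delete): buf='bazba' undo_depth=3 redo_depth=0
After op 4 (undo): buf='bazbaz' undo_depth=2 redo_depth=1
After op 5 (delete): buf='ba' undo_depth=3 redo_depth=0
After op 6 (undo): buf='bazbaz' undo_depth=2 redo_depth=1
After op 7 (undo): buf='baz' undo_depth=1 redo_depth=2
After op 8 (type): buf='bazdog' undo_depth=2 redo_depth=0

Answer: yes no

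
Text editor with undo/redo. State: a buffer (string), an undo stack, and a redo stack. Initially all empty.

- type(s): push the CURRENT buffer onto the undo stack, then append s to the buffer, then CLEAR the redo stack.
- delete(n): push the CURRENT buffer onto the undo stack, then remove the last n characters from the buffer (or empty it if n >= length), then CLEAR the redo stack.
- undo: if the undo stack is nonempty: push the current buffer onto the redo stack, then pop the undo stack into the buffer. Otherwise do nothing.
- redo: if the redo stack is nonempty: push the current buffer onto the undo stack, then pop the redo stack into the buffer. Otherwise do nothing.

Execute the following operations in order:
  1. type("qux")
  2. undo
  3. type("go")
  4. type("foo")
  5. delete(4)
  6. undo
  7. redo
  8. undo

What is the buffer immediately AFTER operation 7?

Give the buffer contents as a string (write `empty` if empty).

Answer: g

Derivation:
After op 1 (type): buf='qux' undo_depth=1 redo_depth=0
After op 2 (undo): buf='(empty)' undo_depth=0 redo_depth=1
After op 3 (type): buf='go' undo_depth=1 redo_depth=0
After op 4 (type): buf='gofoo' undo_depth=2 redo_depth=0
After op 5 (delete): buf='g' undo_depth=3 redo_depth=0
After op 6 (undo): buf='gofoo' undo_depth=2 redo_depth=1
After op 7 (redo): buf='g' undo_depth=3 redo_depth=0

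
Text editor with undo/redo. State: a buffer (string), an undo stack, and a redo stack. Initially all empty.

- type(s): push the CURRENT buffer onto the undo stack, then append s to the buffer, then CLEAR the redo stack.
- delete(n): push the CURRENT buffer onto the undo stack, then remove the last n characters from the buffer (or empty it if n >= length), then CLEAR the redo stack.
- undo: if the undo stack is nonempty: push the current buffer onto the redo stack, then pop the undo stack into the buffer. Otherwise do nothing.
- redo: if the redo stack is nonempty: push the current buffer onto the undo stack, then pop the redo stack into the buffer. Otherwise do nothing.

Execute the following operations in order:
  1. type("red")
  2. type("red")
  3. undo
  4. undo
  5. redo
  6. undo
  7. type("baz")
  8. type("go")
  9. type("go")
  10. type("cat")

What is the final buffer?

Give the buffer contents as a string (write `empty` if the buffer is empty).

After op 1 (type): buf='red' undo_depth=1 redo_depth=0
After op 2 (type): buf='redred' undo_depth=2 redo_depth=0
After op 3 (undo): buf='red' undo_depth=1 redo_depth=1
After op 4 (undo): buf='(empty)' undo_depth=0 redo_depth=2
After op 5 (redo): buf='red' undo_depth=1 redo_depth=1
After op 6 (undo): buf='(empty)' undo_depth=0 redo_depth=2
After op 7 (type): buf='baz' undo_depth=1 redo_depth=0
After op 8 (type): buf='bazgo' undo_depth=2 redo_depth=0
After op 9 (type): buf='bazgogo' undo_depth=3 redo_depth=0
After op 10 (type): buf='bazgogocat' undo_depth=4 redo_depth=0

Answer: bazgogocat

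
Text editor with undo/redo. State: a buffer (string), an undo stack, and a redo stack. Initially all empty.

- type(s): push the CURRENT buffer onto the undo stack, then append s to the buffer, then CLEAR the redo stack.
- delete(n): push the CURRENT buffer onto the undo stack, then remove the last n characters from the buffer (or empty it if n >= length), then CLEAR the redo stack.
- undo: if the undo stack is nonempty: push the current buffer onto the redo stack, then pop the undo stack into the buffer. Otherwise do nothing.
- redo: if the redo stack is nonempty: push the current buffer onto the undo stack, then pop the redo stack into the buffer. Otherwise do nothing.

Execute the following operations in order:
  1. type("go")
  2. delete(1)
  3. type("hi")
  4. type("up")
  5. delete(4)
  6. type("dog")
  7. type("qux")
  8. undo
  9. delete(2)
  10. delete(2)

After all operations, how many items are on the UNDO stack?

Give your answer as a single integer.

Answer: 8

Derivation:
After op 1 (type): buf='go' undo_depth=1 redo_depth=0
After op 2 (delete): buf='g' undo_depth=2 redo_depth=0
After op 3 (type): buf='ghi' undo_depth=3 redo_depth=0
After op 4 (type): buf='ghiup' undo_depth=4 redo_depth=0
After op 5 (delete): buf='g' undo_depth=5 redo_depth=0
After op 6 (type): buf='gdog' undo_depth=6 redo_depth=0
After op 7 (type): buf='gdogqux' undo_depth=7 redo_depth=0
After op 8 (undo): buf='gdog' undo_depth=6 redo_depth=1
After op 9 (delete): buf='gd' undo_depth=7 redo_depth=0
After op 10 (delete): buf='(empty)' undo_depth=8 redo_depth=0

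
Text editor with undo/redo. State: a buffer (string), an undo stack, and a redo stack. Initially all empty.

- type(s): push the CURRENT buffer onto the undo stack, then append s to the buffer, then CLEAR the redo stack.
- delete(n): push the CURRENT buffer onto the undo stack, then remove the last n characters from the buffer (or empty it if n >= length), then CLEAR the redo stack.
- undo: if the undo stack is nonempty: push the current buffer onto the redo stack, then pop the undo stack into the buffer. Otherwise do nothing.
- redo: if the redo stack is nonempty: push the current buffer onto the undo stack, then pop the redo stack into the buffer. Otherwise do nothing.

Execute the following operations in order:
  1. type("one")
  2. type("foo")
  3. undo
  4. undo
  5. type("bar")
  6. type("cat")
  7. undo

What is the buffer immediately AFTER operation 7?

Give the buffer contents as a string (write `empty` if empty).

Answer: bar

Derivation:
After op 1 (type): buf='one' undo_depth=1 redo_depth=0
After op 2 (type): buf='onefoo' undo_depth=2 redo_depth=0
After op 3 (undo): buf='one' undo_depth=1 redo_depth=1
After op 4 (undo): buf='(empty)' undo_depth=0 redo_depth=2
After op 5 (type): buf='bar' undo_depth=1 redo_depth=0
After op 6 (type): buf='barcat' undo_depth=2 redo_depth=0
After op 7 (undo): buf='bar' undo_depth=1 redo_depth=1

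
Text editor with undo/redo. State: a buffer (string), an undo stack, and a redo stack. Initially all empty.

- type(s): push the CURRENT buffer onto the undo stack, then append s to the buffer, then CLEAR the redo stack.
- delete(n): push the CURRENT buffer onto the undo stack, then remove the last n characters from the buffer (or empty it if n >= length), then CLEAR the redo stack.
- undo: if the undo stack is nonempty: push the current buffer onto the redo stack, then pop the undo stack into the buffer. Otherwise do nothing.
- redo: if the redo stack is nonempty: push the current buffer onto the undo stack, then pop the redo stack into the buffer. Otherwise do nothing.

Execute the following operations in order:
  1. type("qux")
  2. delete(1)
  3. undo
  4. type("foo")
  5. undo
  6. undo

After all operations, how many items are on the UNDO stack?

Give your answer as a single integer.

Answer: 0

Derivation:
After op 1 (type): buf='qux' undo_depth=1 redo_depth=0
After op 2 (delete): buf='qu' undo_depth=2 redo_depth=0
After op 3 (undo): buf='qux' undo_depth=1 redo_depth=1
After op 4 (type): buf='quxfoo' undo_depth=2 redo_depth=0
After op 5 (undo): buf='qux' undo_depth=1 redo_depth=1
After op 6 (undo): buf='(empty)' undo_depth=0 redo_depth=2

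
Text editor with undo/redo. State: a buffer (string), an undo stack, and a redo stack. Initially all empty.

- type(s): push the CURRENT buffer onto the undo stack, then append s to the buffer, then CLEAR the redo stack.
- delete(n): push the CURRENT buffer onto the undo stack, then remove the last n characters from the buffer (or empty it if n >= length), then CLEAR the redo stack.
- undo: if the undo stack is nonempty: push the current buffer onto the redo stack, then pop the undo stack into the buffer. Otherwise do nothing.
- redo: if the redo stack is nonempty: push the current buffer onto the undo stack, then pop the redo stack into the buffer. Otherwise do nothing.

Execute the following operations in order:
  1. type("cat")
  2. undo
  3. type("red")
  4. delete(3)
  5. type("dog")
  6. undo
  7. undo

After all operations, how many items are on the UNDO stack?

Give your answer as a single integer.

After op 1 (type): buf='cat' undo_depth=1 redo_depth=0
After op 2 (undo): buf='(empty)' undo_depth=0 redo_depth=1
After op 3 (type): buf='red' undo_depth=1 redo_depth=0
After op 4 (delete): buf='(empty)' undo_depth=2 redo_depth=0
After op 5 (type): buf='dog' undo_depth=3 redo_depth=0
After op 6 (undo): buf='(empty)' undo_depth=2 redo_depth=1
After op 7 (undo): buf='red' undo_depth=1 redo_depth=2

Answer: 1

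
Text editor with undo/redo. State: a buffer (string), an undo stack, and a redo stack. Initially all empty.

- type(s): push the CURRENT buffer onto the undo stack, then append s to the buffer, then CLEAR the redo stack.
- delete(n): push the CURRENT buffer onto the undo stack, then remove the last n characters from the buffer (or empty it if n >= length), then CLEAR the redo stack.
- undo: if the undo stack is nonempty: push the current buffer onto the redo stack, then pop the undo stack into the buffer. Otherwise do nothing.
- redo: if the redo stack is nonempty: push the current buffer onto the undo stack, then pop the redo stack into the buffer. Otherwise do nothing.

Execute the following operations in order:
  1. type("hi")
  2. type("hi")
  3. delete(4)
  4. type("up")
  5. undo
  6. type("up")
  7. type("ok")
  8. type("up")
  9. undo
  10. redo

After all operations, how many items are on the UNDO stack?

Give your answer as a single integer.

Answer: 6

Derivation:
After op 1 (type): buf='hi' undo_depth=1 redo_depth=0
After op 2 (type): buf='hihi' undo_depth=2 redo_depth=0
After op 3 (delete): buf='(empty)' undo_depth=3 redo_depth=0
After op 4 (type): buf='up' undo_depth=4 redo_depth=0
After op 5 (undo): buf='(empty)' undo_depth=3 redo_depth=1
After op 6 (type): buf='up' undo_depth=4 redo_depth=0
After op 7 (type): buf='upok' undo_depth=5 redo_depth=0
After op 8 (type): buf='upokup' undo_depth=6 redo_depth=0
After op 9 (undo): buf='upok' undo_depth=5 redo_depth=1
After op 10 (redo): buf='upokup' undo_depth=6 redo_depth=0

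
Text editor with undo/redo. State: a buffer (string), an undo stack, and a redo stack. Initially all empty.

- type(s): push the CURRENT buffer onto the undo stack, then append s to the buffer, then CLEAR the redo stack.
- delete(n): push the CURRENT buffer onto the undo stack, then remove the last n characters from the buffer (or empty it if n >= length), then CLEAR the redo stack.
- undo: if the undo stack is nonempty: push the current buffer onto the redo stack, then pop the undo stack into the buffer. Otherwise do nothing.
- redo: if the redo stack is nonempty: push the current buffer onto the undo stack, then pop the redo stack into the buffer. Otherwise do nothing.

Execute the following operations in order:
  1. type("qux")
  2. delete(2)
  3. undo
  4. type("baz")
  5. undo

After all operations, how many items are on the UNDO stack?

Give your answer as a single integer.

After op 1 (type): buf='qux' undo_depth=1 redo_depth=0
After op 2 (delete): buf='q' undo_depth=2 redo_depth=0
After op 3 (undo): buf='qux' undo_depth=1 redo_depth=1
After op 4 (type): buf='quxbaz' undo_depth=2 redo_depth=0
After op 5 (undo): buf='qux' undo_depth=1 redo_depth=1

Answer: 1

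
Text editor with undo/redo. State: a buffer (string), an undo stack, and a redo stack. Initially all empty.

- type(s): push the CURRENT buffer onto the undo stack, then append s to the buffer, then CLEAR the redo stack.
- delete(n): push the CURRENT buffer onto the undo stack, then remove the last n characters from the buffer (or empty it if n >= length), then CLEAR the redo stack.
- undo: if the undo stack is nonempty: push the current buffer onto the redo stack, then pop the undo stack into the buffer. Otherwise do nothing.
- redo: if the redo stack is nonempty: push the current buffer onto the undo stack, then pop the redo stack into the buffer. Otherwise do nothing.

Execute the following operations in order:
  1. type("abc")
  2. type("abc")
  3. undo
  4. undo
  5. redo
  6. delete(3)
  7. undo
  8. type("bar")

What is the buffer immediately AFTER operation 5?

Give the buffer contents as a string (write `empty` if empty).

Answer: abc

Derivation:
After op 1 (type): buf='abc' undo_depth=1 redo_depth=0
After op 2 (type): buf='abcabc' undo_depth=2 redo_depth=0
After op 3 (undo): buf='abc' undo_depth=1 redo_depth=1
After op 4 (undo): buf='(empty)' undo_depth=0 redo_depth=2
After op 5 (redo): buf='abc' undo_depth=1 redo_depth=1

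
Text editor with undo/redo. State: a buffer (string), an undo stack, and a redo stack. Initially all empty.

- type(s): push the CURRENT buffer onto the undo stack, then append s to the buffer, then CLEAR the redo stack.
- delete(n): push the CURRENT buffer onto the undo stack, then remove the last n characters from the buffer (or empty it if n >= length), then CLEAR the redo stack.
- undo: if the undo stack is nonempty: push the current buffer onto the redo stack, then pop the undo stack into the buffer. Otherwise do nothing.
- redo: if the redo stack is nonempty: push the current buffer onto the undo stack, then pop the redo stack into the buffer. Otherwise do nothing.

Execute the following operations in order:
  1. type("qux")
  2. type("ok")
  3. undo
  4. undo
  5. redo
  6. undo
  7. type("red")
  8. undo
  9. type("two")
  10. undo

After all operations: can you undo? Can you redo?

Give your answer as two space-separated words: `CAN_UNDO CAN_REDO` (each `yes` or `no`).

After op 1 (type): buf='qux' undo_depth=1 redo_depth=0
After op 2 (type): buf='quxok' undo_depth=2 redo_depth=0
After op 3 (undo): buf='qux' undo_depth=1 redo_depth=1
After op 4 (undo): buf='(empty)' undo_depth=0 redo_depth=2
After op 5 (redo): buf='qux' undo_depth=1 redo_depth=1
After op 6 (undo): buf='(empty)' undo_depth=0 redo_depth=2
After op 7 (type): buf='red' undo_depth=1 redo_depth=0
After op 8 (undo): buf='(empty)' undo_depth=0 redo_depth=1
After op 9 (type): buf='two' undo_depth=1 redo_depth=0
After op 10 (undo): buf='(empty)' undo_depth=0 redo_depth=1

Answer: no yes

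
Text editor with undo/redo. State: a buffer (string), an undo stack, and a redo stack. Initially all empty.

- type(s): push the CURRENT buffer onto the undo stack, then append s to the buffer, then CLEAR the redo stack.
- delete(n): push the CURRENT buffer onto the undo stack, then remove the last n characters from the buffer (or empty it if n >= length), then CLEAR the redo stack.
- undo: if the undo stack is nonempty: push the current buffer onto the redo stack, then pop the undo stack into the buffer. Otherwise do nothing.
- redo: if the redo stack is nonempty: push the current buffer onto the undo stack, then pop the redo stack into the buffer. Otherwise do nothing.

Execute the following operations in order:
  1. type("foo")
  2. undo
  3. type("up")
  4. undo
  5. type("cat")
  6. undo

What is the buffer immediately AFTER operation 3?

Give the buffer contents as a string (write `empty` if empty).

Answer: up

Derivation:
After op 1 (type): buf='foo' undo_depth=1 redo_depth=0
After op 2 (undo): buf='(empty)' undo_depth=0 redo_depth=1
After op 3 (type): buf='up' undo_depth=1 redo_depth=0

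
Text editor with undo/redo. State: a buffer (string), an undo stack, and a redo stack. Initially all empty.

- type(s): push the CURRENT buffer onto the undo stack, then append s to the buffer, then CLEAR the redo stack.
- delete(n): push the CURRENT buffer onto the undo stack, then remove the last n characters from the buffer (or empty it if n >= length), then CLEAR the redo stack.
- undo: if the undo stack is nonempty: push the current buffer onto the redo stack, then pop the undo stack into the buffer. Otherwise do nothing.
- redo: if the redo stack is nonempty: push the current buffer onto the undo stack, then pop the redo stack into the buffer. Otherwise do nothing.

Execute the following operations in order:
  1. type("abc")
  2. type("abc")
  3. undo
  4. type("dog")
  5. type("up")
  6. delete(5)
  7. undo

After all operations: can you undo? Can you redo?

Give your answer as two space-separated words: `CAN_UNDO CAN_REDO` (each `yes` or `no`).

After op 1 (type): buf='abc' undo_depth=1 redo_depth=0
After op 2 (type): buf='abcabc' undo_depth=2 redo_depth=0
After op 3 (undo): buf='abc' undo_depth=1 redo_depth=1
After op 4 (type): buf='abcdog' undo_depth=2 redo_depth=0
After op 5 (type): buf='abcdogup' undo_depth=3 redo_depth=0
After op 6 (delete): buf='abc' undo_depth=4 redo_depth=0
After op 7 (undo): buf='abcdogup' undo_depth=3 redo_depth=1

Answer: yes yes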